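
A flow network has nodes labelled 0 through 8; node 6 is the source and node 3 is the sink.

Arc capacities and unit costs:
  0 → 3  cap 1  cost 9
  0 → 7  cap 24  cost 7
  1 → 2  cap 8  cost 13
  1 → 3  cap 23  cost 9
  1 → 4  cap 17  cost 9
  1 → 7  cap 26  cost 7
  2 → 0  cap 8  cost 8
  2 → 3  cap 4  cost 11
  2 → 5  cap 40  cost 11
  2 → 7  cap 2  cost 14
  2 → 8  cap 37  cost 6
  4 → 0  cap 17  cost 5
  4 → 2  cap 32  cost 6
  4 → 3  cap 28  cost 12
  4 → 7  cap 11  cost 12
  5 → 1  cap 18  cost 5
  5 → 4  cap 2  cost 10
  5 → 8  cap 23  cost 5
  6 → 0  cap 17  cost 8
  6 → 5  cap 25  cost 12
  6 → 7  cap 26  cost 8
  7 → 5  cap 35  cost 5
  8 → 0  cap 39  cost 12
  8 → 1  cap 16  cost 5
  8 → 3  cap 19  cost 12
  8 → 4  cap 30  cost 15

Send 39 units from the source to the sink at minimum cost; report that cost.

Minimum cost for 39 units: 1080

shortest-cost path #1: 6→0→3 push 1 @ unit cost 17 (adds 17)
shortest-cost path #2: 6→5→1→3 push 18 @ unit cost 26 (adds 468)
shortest-cost path #3: 6→5→8→3 push 7 @ unit cost 29 (adds 203)
shortest-cost path #4: 6→7→5→8→3 push 12 @ unit cost 30 (adds 360)
shortest-cost path #5: 6→7→5→8→1→3 push 1 @ unit cost 32 (adds 32)
total cost = 1080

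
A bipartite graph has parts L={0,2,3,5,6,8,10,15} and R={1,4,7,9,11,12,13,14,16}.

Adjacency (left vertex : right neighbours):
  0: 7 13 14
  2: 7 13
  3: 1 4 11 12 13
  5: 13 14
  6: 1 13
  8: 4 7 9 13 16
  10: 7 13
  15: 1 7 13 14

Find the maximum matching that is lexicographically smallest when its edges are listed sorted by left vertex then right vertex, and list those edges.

Lex-smallest maximum matching: {(0,7), (2,13), (3,4), (5,14), (6,1), (8,9)}

|M| = 6 (so the lex-smallest maximum matching has 6 edges)
process left vertices in ascending order; for each, take the smallest-labelled available neighbour that still permits 6 edges overall, or leave it unmatched if none does
lex-smallest matching: {0-7, 2-13, 3-4, 5-14, 6-1, 8-9}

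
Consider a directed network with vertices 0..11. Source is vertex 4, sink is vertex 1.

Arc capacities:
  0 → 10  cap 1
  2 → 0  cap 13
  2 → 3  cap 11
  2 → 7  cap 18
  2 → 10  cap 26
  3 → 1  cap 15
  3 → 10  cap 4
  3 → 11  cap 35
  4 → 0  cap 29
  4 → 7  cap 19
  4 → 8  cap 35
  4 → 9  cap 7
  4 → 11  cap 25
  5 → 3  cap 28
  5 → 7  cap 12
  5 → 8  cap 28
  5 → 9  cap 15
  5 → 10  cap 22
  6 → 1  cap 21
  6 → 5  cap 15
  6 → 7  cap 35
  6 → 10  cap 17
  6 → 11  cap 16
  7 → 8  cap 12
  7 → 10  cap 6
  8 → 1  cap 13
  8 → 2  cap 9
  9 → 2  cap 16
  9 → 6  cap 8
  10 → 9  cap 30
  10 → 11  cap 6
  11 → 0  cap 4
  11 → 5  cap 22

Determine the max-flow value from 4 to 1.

augment #1: 4→8→1 bottleneck 13, total now 13
augment #2: 4→9→6→1 bottleneck 7, total now 20
augment #3: 4→8→2→3→1 bottleneck 9, total now 29
augment #4: 4→11→5→3→1 bottleneck 6, total now 35
augment #5: 4→0→10→9→6→1 bottleneck 1, total now 36

Maximum flow value: 36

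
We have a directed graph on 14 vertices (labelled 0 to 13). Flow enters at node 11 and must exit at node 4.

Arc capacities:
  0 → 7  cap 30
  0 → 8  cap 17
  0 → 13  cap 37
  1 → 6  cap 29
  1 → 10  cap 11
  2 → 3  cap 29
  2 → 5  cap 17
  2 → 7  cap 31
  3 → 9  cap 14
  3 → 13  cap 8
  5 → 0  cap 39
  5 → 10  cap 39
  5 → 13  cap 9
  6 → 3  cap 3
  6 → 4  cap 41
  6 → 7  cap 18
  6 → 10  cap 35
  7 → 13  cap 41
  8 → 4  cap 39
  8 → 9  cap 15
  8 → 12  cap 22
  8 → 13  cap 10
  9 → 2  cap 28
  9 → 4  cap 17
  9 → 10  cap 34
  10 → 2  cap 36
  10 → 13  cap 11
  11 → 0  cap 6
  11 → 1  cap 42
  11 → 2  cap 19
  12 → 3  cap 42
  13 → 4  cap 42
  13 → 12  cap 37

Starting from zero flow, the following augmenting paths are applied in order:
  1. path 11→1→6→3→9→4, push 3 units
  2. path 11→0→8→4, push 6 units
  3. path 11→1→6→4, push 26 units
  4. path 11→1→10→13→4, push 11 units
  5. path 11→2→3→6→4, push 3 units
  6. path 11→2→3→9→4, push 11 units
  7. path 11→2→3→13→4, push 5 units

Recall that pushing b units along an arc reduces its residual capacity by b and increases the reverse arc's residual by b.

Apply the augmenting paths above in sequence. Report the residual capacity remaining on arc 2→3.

Residual capacity of (2,3): 10

after path 1 (11→1→6→3→9→4, push 3): res(2,3)=29
after path 2 (11→0→8→4, push 6): res(2,3)=29
after path 3 (11→1→6→4, push 26): res(2,3)=29
after path 4 (11→1→10→13→4, push 11): res(2,3)=29
after path 5 (11→2→3→6→4, push 3): res(2,3)=26
after path 6 (11→2→3→9→4, push 11): res(2,3)=15
after path 7 (11→2→3→13→4, push 5): res(2,3)=10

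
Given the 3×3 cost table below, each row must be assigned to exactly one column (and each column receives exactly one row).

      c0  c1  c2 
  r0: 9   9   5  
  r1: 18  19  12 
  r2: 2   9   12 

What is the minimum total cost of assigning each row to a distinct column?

Minimum assignment cost: 23

optimal assignment: row0→col1 (cost 9), row1→col2 (cost 12), row2→col0 (cost 2)
total = 9 + 12 + 2 = 23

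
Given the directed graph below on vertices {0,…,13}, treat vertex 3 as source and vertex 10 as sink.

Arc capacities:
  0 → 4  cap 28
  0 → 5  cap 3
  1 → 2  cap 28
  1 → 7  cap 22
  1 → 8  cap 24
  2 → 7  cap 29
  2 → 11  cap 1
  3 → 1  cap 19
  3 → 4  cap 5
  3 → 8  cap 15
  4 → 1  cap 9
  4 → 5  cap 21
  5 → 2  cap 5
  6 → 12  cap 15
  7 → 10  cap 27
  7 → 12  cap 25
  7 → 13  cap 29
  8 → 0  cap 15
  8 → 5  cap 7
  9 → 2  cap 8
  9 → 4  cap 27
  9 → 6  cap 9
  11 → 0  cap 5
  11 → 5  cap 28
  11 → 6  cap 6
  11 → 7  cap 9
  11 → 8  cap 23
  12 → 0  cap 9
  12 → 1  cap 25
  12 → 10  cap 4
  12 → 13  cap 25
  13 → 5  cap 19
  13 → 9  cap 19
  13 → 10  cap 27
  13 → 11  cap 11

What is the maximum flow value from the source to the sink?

Maximum flow value: 33

augment #1: 3→1→7→10 bottleneck 19, total now 19
augment #2: 3→4→1→7→10 bottleneck 3, total now 22
augment #3: 3→4→1→2→7→10 bottleneck 2, total now 24
augment #4: 3→8→5→2→7→10 bottleneck 3, total now 27
augment #5: 3→8→5→2→7→12→10 bottleneck 2, total now 29
augment #6: 3→8→0→4→1→2→7→12→10 bottleneck 2, total now 31
augment #7: 3→8→0→4→1→2→7→13→10 bottleneck 2, total now 33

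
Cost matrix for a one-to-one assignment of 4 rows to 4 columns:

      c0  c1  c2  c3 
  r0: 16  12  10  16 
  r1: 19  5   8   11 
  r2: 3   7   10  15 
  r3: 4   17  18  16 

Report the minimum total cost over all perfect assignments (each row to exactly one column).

optimal assignment: row0→col2 (cost 10), row1→col3 (cost 11), row2→col1 (cost 7), row3→col0 (cost 4)
total = 10 + 11 + 7 + 4 = 32

Minimum assignment cost: 32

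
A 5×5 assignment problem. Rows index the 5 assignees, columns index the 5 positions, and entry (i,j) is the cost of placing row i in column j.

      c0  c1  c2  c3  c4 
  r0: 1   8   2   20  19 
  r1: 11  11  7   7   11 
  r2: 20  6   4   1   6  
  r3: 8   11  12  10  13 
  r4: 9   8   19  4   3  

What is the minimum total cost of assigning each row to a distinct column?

Minimum assignment cost: 23

optimal assignment: row0→col0 (cost 1), row1→col2 (cost 7), row2→col3 (cost 1), row3→col1 (cost 11), row4→col4 (cost 3)
total = 1 + 7 + 1 + 11 + 3 = 23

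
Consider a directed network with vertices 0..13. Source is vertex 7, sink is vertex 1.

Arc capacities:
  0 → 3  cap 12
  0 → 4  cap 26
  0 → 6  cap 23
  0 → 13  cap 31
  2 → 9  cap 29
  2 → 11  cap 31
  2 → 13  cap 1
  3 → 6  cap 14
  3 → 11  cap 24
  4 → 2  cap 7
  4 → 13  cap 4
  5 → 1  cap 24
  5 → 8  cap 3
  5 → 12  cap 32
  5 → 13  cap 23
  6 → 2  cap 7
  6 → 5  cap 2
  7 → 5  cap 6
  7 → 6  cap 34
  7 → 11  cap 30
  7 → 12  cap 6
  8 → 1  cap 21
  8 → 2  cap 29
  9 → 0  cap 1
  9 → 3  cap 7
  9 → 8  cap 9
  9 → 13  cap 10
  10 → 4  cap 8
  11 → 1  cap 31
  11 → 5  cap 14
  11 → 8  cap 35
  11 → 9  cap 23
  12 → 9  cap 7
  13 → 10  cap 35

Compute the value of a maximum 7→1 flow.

Maximum flow value: 51

augment #1: 7→5→1 bottleneck 6, total now 6
augment #2: 7→11→1 bottleneck 30, total now 36
augment #3: 7→6→5→1 bottleneck 2, total now 38
augment #4: 7→6→2→11→1 bottleneck 1, total now 39
augment #5: 7→12→9→8→1 bottleneck 6, total now 45
augment #6: 7→6→2→9→8→1 bottleneck 3, total now 48
augment #7: 7→6→2→11→5→1 bottleneck 3, total now 51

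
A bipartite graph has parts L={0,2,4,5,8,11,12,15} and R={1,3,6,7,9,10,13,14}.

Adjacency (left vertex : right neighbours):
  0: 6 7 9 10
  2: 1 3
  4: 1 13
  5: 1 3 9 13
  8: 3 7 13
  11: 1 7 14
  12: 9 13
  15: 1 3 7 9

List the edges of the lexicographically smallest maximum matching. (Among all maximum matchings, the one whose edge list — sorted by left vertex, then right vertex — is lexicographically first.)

Lex-smallest maximum matching: {(0,6), (2,1), (4,13), (5,3), (8,7), (11,14), (12,9)}

|M| = 7 (so the lex-smallest maximum matching has 7 edges)
process left vertices in ascending order; for each, take the smallest-labelled available neighbour that still permits 7 edges overall, or leave it unmatched if none does
lex-smallest matching: {0-6, 2-1, 4-13, 5-3, 8-7, 11-14, 12-9}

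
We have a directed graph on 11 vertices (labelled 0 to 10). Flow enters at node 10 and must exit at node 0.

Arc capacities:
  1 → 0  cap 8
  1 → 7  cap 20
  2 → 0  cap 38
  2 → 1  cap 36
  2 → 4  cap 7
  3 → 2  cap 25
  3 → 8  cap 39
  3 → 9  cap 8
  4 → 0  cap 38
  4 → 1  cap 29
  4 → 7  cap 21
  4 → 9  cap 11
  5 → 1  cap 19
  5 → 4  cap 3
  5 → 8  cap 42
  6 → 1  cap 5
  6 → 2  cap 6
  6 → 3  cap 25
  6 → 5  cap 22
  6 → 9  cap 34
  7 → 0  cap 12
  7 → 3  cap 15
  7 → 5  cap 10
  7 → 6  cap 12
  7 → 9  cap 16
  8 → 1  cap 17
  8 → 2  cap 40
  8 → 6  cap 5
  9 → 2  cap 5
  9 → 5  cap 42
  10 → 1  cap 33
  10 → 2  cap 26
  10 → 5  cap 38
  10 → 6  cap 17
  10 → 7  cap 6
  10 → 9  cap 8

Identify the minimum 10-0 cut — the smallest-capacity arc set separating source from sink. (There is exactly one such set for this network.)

Min-cut arcs: {(1,0), (2,0), (2,4), (5,4), (7,0)} (total capacity 68)

augment #1: 10→1→0 push 8
augment #2: 10→2→0 push 26
augment #3: 10→7→0 push 6
augment #4: 10→1→7→0 push 6
augment #5: 10→5→4→0 push 3
augment #6: 10→6→2→0 push 6
augment #7: 10→9→2→0 push 5
augment #8: 10→5→8→2→0 push 1
augment #9: 10→5→8→2→4→0 push 7
max flow = 68; residual-reachable set from 10 gives S-side
cut edges (S→T): {(1,0), (2,0), (2,4), (5,4), (7,0)} total cap 68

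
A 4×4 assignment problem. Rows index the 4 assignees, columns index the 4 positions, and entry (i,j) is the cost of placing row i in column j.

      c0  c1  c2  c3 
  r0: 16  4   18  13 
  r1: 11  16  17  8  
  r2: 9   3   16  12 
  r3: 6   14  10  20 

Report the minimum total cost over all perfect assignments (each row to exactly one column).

Minimum assignment cost: 31

optimal assignment: row0→col1 (cost 4), row1→col3 (cost 8), row2→col0 (cost 9), row3→col2 (cost 10)
total = 4 + 8 + 9 + 10 = 31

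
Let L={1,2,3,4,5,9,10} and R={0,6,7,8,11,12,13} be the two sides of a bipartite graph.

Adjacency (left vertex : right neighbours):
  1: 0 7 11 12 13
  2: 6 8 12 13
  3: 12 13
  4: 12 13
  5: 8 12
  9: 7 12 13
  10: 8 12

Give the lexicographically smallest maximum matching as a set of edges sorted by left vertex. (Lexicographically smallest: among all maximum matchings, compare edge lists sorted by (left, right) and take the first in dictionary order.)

|M| = 6 (so the lex-smallest maximum matching has 6 edges)
process left vertices in ascending order; for each, take the smallest-labelled available neighbour that still permits 6 edges overall, or leave it unmatched if none does
lex-smallest matching: {1-0, 2-6, 3-12, 4-13, 5-8, 9-7}

Lex-smallest maximum matching: {(1,0), (2,6), (3,12), (4,13), (5,8), (9,7)}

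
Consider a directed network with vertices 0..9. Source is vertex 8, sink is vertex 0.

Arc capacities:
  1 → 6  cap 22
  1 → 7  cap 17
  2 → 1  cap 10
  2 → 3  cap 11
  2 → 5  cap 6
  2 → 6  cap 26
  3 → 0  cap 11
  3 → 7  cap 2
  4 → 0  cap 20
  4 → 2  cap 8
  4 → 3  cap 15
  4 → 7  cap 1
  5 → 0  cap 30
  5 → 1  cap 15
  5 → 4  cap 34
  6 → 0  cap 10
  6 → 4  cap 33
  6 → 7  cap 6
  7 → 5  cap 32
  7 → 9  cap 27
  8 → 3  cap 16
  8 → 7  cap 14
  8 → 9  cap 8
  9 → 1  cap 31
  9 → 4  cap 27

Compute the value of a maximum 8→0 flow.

augment #1: 8→3→0 bottleneck 11, total now 11
augment #2: 8→7→5→0 bottleneck 14, total now 25
augment #3: 8→9→4→0 bottleneck 8, total now 33
augment #4: 8→3→7→5→0 bottleneck 2, total now 35

Maximum flow value: 35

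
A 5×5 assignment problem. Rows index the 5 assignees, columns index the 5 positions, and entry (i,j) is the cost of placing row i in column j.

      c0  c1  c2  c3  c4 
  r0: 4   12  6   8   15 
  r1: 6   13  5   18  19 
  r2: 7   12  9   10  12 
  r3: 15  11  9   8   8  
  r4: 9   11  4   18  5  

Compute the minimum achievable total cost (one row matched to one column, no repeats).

Minimum assignment cost: 34

optimal assignment: row0→col0 (cost 4), row1→col2 (cost 5), row2→col1 (cost 12), row3→col3 (cost 8), row4→col4 (cost 5)
total = 4 + 5 + 12 + 8 + 5 = 34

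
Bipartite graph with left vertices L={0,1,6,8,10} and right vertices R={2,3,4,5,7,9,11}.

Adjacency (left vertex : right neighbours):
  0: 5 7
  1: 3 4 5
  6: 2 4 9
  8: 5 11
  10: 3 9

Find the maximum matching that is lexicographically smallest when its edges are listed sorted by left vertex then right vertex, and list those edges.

Lex-smallest maximum matching: {(0,5), (1,3), (6,2), (8,11), (10,9)}

|M| = 5 (so the lex-smallest maximum matching has 5 edges)
process left vertices in ascending order; for each, take the smallest-labelled available neighbour that still permits 5 edges overall, or leave it unmatched if none does
lex-smallest matching: {0-5, 1-3, 6-2, 8-11, 10-9}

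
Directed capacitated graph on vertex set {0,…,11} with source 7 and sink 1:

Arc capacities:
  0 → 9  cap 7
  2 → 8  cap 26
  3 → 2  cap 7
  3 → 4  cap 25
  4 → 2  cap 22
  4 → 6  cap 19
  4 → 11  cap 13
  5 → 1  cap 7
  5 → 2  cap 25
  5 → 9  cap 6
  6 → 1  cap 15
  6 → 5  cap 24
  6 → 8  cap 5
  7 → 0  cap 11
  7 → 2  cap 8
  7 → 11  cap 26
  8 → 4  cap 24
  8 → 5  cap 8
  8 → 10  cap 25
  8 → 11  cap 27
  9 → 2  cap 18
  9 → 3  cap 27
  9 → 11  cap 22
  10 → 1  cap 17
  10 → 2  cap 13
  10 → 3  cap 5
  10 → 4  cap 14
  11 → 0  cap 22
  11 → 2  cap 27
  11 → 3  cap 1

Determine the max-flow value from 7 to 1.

augment #1: 7→2→8→5→1 bottleneck 7, total now 7
augment #2: 7→2→8→10→1 bottleneck 1, total now 8
augment #3: 7→11→2→8→10→1 bottleneck 16, total now 24
augment #4: 7→11→3→4→6→1 bottleneck 1, total now 25
augment #5: 7→0→9→3→4→6→1 bottleneck 7, total now 32
augment #6: 7→11→2→8→4→6→1 bottleneck 2, total now 34

Maximum flow value: 34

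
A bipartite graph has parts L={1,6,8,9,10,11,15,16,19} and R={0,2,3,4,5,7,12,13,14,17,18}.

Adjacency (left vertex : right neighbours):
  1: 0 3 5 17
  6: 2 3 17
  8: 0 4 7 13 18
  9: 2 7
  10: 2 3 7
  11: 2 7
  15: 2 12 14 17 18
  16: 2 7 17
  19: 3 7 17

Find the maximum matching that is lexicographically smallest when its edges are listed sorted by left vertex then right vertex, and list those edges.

|M| = 7 (so the lex-smallest maximum matching has 7 edges)
process left vertices in ascending order; for each, take the smallest-labelled available neighbour that still permits 7 edges overall, or leave it unmatched if none does
lex-smallest matching: {1-0, 6-2, 8-4, 9-7, 10-3, 15-12, 16-17}

Lex-smallest maximum matching: {(1,0), (6,2), (8,4), (9,7), (10,3), (15,12), (16,17)}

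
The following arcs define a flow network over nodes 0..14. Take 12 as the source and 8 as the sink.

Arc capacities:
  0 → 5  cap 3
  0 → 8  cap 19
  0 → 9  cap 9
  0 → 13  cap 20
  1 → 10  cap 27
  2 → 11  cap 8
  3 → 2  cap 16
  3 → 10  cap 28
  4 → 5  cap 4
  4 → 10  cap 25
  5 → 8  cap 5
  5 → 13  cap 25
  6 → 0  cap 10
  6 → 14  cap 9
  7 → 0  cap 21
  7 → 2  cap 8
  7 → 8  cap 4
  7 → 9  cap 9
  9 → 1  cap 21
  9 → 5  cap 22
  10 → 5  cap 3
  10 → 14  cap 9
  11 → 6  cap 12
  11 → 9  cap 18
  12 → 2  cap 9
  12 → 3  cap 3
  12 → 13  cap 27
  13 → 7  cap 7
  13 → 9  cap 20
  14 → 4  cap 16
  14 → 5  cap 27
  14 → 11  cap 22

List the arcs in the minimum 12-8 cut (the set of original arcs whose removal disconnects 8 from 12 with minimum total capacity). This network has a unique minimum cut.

Min-cut arcs: {(5,8), (6,0), (13,7)} (total capacity 22)

augment #1: 12→13→7→8 push 4
augment #2: 12→3→10→5→8 push 3
augment #3: 12→13→7→0→8 push 3
augment #4: 12→13→9→5→8 push 2
augment #5: 12→2→11→6→0→8 push 8
augment #6: 12→13→9→1→10→14→11→6→0→8 push 2
max flow = 22; residual-reachable set from 12 gives S-side
cut edges (S→T): {(5,8), (6,0), (13,7)} total cap 22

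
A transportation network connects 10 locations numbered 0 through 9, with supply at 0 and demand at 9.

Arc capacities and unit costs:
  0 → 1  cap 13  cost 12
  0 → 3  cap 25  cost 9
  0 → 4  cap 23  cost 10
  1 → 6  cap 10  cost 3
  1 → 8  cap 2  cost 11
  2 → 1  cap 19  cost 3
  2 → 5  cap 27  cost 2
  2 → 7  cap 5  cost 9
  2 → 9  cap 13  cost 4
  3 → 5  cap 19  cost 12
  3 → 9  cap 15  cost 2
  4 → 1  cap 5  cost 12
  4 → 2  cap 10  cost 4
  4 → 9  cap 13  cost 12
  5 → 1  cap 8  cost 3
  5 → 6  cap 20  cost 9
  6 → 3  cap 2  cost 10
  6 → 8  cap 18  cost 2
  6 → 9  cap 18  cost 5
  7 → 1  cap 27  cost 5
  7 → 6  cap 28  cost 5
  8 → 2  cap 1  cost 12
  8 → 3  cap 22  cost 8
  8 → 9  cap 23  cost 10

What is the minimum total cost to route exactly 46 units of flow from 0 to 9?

Minimum cost for 46 units: 787

shortest-cost path #1: 0→3→9 push 15 @ unit cost 11 (adds 165)
shortest-cost path #2: 0→4→2→9 push 10 @ unit cost 18 (adds 180)
shortest-cost path #3: 0→1→6→9 push 10 @ unit cost 20 (adds 200)
shortest-cost path #4: 0→4→9 push 11 @ unit cost 22 (adds 242)
total cost = 787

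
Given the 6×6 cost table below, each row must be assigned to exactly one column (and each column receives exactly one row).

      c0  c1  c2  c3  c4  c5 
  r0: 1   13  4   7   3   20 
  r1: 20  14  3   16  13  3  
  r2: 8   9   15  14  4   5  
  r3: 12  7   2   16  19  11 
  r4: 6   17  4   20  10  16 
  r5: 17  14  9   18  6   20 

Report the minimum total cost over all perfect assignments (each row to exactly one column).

optimal assignment: row0→col3 (cost 7), row1→col5 (cost 3), row2→col1 (cost 9), row3→col2 (cost 2), row4→col0 (cost 6), row5→col4 (cost 6)
total = 7 + 3 + 9 + 2 + 6 + 6 = 33

Minimum assignment cost: 33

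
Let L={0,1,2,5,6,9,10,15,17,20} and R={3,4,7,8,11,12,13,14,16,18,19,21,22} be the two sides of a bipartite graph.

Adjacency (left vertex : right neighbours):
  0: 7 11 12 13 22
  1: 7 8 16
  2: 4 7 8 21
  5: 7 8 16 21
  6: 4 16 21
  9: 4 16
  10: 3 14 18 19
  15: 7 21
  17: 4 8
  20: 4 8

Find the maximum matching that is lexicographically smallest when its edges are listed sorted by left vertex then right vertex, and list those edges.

|M| = 7 (so the lex-smallest maximum matching has 7 edges)
process left vertices in ascending order; for each, take the smallest-labelled available neighbour that still permits 7 edges overall, or leave it unmatched if none does
lex-smallest matching: {0-11, 1-7, 2-4, 5-8, 6-16, 10-3, 15-21}

Lex-smallest maximum matching: {(0,11), (1,7), (2,4), (5,8), (6,16), (10,3), (15,21)}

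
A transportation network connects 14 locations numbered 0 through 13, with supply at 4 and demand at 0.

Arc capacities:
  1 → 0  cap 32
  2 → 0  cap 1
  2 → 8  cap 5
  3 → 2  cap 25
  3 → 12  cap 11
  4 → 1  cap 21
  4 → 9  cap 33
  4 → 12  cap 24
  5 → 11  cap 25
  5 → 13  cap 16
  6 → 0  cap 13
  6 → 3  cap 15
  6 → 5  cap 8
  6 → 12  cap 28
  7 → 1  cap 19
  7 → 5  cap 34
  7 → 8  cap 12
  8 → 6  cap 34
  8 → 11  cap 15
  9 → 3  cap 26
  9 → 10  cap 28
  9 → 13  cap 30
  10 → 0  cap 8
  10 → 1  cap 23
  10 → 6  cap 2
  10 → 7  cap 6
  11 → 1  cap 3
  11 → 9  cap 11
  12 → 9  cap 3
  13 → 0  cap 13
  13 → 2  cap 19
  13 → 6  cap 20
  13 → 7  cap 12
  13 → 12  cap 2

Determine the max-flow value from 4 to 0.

augment #1: 4→1→0 bottleneck 21, total now 21
augment #2: 4→9→10→0 bottleneck 8, total now 29
augment #3: 4→9→13→0 bottleneck 13, total now 42
augment #4: 4→9→3→2→0 bottleneck 1, total now 43
augment #5: 4→9→10→1→0 bottleneck 11, total now 54
augment #6: 4→12→9→10→6→0 bottleneck 2, total now 56
augment #7: 4→12→9→13→6→0 bottleneck 1, total now 57

Maximum flow value: 57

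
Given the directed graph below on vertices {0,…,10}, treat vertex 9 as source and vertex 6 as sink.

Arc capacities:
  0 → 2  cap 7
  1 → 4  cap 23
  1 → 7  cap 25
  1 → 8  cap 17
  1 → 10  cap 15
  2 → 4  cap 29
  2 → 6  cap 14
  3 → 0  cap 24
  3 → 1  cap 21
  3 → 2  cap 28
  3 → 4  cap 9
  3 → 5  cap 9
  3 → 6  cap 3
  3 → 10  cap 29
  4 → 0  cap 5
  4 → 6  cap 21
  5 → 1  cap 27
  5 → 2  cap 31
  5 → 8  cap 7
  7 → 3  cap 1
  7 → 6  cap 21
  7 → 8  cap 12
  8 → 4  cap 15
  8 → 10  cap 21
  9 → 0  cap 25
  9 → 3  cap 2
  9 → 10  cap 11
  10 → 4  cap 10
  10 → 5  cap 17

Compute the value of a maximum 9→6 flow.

augment #1: 9→3→6 bottleneck 2, total now 2
augment #2: 9→0→2→6 bottleneck 7, total now 9
augment #3: 9→10→4→6 bottleneck 10, total now 19
augment #4: 9→10→5→2→6 bottleneck 1, total now 20

Maximum flow value: 20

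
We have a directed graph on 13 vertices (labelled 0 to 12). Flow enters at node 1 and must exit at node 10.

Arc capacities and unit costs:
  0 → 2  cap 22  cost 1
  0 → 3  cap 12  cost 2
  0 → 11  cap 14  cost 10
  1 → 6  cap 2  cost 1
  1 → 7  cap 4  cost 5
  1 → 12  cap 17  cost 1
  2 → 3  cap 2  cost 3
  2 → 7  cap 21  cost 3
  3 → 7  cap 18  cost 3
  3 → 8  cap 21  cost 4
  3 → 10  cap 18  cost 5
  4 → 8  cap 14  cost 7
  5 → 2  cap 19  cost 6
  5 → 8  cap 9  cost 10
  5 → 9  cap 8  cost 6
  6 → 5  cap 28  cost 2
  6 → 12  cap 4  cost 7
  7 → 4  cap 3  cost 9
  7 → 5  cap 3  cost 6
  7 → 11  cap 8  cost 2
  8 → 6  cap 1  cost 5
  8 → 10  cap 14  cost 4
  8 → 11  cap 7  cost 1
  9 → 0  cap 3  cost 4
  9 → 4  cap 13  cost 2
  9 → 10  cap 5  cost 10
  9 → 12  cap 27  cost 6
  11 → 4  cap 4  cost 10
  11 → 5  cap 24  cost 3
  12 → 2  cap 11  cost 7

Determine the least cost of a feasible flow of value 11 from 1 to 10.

shortest-cost path #1: 1→12→2→3→10 push 2 @ unit cost 16 (adds 32)
shortest-cost path #2: 1→6→5→8→10 push 2 @ unit cost 17 (adds 34)
shortest-cost path #3: 1→7→11→5→8→10 push 4 @ unit cost 24 (adds 96)
shortest-cost path #4: 1→12→2→7→11→5→8→10 push 3 @ unit cost 30 (adds 90)
total cost = 252

Minimum cost for 11 units: 252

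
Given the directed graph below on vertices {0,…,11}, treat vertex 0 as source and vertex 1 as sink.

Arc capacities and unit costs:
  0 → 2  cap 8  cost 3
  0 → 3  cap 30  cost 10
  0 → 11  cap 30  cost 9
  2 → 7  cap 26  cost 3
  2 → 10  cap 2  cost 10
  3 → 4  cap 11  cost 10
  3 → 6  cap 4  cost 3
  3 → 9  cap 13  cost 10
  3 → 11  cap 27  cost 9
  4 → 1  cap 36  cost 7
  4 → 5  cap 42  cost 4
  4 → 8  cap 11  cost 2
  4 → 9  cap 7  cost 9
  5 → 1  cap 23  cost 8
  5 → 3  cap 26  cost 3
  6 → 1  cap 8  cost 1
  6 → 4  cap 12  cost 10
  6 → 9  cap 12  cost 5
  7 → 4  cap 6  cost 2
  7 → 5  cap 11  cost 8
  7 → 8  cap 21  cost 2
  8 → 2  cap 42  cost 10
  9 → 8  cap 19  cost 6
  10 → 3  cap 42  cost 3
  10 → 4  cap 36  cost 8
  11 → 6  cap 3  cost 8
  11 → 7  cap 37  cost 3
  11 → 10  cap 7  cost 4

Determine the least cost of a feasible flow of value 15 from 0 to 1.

shortest-cost path #1: 0→3→6→1 push 4 @ unit cost 14 (adds 56)
shortest-cost path #2: 0→2→7→4→1 push 6 @ unit cost 15 (adds 90)
shortest-cost path #3: 0→11→6→1 push 3 @ unit cost 18 (adds 54)
shortest-cost path #4: 0→2→7→5→1 push 2 @ unit cost 22 (adds 44)
total cost = 244

Minimum cost for 15 units: 244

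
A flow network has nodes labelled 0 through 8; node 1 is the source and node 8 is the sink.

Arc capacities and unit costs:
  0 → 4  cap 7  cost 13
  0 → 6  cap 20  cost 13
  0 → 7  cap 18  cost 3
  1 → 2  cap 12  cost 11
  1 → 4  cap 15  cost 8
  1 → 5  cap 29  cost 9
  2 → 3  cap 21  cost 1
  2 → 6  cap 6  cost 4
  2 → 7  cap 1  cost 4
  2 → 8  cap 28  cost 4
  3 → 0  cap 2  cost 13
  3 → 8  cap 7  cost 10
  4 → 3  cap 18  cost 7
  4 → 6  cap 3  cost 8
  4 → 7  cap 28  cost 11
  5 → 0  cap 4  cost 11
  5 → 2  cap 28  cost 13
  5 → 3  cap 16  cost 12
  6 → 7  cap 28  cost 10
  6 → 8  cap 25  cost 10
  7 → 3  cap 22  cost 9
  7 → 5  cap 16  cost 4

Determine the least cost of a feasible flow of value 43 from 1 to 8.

shortest-cost path #1: 1→2→8 push 12 @ unit cost 15 (adds 180)
shortest-cost path #2: 1→4→3→8 push 7 @ unit cost 25 (adds 175)
shortest-cost path #3: 1→4→6→8 push 3 @ unit cost 26 (adds 78)
shortest-cost path #4: 1→5→2→8 push 16 @ unit cost 26 (adds 416)
shortest-cost path #5: 1→5→2→6→8 push 5 @ unit cost 36 (adds 180)
total cost = 1029

Minimum cost for 43 units: 1029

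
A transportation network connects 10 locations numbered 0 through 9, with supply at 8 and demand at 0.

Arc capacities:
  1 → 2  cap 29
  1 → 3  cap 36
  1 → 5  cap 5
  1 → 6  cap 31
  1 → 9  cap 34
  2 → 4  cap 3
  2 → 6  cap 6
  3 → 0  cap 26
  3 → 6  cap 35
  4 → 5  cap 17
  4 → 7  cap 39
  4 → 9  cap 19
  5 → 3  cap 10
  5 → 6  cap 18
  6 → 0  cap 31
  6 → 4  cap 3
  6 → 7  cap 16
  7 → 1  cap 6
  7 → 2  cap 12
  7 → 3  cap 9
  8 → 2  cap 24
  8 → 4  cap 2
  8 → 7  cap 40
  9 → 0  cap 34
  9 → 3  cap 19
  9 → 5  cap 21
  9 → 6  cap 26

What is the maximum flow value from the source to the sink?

augment #1: 8→2→6→0 bottleneck 6, total now 6
augment #2: 8→4→9→0 bottleneck 2, total now 8
augment #3: 8→7→3→0 bottleneck 9, total now 17
augment #4: 8→2→4→9→0 bottleneck 3, total now 20
augment #5: 8→7→1→3→0 bottleneck 6, total now 26

Maximum flow value: 26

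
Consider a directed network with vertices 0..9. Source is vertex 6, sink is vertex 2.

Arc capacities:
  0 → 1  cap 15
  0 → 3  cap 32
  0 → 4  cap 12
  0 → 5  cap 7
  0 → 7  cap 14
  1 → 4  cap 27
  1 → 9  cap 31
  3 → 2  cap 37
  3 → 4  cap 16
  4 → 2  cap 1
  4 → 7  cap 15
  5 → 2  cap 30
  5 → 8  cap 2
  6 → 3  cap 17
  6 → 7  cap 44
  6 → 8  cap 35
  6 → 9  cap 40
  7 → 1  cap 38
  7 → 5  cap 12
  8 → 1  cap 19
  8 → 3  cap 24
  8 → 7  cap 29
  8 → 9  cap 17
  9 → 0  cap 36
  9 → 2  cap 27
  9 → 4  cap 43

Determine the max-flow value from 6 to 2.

augment #1: 6→3→2 bottleneck 17, total now 17
augment #2: 6→9→2 bottleneck 27, total now 44
augment #3: 6→7→5→2 bottleneck 12, total now 56
augment #4: 6→8→3→2 bottleneck 20, total now 76
augment #5: 6→9→4→2 bottleneck 1, total now 77
augment #6: 6→9→0→5→2 bottleneck 7, total now 84

Maximum flow value: 84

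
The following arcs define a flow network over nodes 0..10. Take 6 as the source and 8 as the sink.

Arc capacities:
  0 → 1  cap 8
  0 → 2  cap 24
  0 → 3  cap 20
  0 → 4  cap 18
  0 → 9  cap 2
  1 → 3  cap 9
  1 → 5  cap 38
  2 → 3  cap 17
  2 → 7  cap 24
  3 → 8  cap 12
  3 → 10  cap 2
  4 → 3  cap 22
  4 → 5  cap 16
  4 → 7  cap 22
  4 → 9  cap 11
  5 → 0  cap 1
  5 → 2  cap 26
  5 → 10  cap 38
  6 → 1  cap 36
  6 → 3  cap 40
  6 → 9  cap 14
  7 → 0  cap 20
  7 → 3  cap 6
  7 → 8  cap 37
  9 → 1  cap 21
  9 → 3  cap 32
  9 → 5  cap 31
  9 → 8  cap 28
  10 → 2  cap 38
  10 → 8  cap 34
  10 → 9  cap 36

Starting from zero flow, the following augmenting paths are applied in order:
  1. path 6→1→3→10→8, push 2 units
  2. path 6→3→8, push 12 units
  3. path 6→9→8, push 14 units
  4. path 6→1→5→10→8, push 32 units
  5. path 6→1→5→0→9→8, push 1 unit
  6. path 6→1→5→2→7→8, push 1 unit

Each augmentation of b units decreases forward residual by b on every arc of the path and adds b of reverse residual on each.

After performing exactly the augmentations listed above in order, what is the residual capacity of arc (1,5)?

after path 1 (6→1→3→10→8, push 2): res(1,5)=38
after path 2 (6→3→8, push 12): res(1,5)=38
after path 3 (6→9→8, push 14): res(1,5)=38
after path 4 (6→1→5→10→8, push 32): res(1,5)=6
after path 5 (6→1→5→0→9→8, push 1): res(1,5)=5
after path 6 (6→1→5→2→7→8, push 1): res(1,5)=4

Residual capacity of (1,5): 4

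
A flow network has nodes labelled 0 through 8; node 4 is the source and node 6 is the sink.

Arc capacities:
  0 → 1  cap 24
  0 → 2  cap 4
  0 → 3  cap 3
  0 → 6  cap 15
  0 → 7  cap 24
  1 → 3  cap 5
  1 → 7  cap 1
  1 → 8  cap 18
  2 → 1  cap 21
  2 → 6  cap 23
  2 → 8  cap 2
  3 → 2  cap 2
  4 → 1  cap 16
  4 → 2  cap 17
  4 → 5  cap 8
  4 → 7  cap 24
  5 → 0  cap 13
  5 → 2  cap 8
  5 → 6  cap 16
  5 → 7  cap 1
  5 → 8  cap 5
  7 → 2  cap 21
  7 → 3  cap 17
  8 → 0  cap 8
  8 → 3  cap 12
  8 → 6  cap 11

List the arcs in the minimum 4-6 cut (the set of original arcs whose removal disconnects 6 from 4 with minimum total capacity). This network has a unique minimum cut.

augment #1: 4→2→6 push 17
augment #2: 4→5→6 push 8
augment #3: 4→1→8→6 push 11
augment #4: 4→7→2→6 push 6
augment #5: 4→1→8→0→6 push 5
augment #6: 4→7→2→8→0→6 push 2
augment #7: 4→7→2→1→8→0→6 push 1
max flow = 50; residual-reachable set from 4 gives S-side
cut edges (S→T): {(2,6), (4,5), (8,0), (8,6)} total cap 50

Min-cut arcs: {(2,6), (4,5), (8,0), (8,6)} (total capacity 50)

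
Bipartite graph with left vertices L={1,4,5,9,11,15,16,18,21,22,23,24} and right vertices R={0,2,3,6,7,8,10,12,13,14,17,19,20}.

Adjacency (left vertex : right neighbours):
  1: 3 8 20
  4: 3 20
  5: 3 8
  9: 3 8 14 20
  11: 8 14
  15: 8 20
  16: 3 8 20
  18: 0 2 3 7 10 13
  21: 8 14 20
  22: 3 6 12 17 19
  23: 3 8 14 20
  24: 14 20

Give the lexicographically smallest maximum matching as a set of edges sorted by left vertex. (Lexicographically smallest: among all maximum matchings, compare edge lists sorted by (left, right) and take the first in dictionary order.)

|M| = 6 (so the lex-smallest maximum matching has 6 edges)
process left vertices in ascending order; for each, take the smallest-labelled available neighbour that still permits 6 edges overall, or leave it unmatched if none does
lex-smallest matching: {1-3, 4-20, 5-8, 9-14, 18-0, 22-6}

Lex-smallest maximum matching: {(1,3), (4,20), (5,8), (9,14), (18,0), (22,6)}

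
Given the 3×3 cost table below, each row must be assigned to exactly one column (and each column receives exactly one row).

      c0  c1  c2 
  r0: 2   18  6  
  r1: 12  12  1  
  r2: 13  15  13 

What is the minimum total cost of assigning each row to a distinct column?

optimal assignment: row0→col0 (cost 2), row1→col2 (cost 1), row2→col1 (cost 15)
total = 2 + 1 + 15 = 18

Minimum assignment cost: 18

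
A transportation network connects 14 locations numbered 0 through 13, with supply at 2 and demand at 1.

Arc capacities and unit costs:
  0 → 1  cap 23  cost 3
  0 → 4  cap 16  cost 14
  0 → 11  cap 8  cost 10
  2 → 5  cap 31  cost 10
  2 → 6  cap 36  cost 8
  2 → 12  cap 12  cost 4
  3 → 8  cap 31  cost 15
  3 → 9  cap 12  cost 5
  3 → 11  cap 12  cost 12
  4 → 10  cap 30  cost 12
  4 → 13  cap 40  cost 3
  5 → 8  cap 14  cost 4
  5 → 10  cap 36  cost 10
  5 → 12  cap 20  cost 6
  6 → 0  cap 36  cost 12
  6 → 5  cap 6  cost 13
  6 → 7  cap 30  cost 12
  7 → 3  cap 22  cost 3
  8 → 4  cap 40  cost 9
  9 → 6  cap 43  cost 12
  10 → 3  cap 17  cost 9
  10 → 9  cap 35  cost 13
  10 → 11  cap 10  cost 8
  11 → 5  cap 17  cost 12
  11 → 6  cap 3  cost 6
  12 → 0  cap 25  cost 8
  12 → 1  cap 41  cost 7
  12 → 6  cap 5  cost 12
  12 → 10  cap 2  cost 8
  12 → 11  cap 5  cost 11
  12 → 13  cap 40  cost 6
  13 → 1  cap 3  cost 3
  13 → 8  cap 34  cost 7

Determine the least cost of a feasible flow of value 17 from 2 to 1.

Minimum cost for 17 units: 247

shortest-cost path #1: 2→12→1 push 12 @ unit cost 11 (adds 132)
shortest-cost path #2: 2→5→12→1 push 5 @ unit cost 23 (adds 115)
total cost = 247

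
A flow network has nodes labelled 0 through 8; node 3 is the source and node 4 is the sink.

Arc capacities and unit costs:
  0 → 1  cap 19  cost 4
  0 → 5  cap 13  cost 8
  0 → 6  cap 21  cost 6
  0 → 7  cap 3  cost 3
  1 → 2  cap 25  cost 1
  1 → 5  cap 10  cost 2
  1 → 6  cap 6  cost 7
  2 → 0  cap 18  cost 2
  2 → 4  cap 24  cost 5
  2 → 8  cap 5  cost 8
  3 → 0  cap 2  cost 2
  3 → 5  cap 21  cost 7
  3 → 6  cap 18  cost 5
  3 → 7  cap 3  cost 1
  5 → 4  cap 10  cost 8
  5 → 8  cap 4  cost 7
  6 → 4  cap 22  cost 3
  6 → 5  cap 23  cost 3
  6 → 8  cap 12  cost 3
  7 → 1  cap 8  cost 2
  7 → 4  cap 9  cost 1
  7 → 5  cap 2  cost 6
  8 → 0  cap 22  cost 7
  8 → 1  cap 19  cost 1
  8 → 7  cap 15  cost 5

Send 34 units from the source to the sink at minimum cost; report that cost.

Minimum cost for 34 units: 332

shortest-cost path #1: 3→7→4 push 3 @ unit cost 2 (adds 6)
shortest-cost path #2: 3→0→7→4 push 2 @ unit cost 6 (adds 12)
shortest-cost path #3: 3→6→4 push 18 @ unit cost 8 (adds 144)
shortest-cost path #4: 3→5→4 push 10 @ unit cost 15 (adds 150)
shortest-cost path #5: 3→5→8→7→4 push 1 @ unit cost 20 (adds 20)
total cost = 332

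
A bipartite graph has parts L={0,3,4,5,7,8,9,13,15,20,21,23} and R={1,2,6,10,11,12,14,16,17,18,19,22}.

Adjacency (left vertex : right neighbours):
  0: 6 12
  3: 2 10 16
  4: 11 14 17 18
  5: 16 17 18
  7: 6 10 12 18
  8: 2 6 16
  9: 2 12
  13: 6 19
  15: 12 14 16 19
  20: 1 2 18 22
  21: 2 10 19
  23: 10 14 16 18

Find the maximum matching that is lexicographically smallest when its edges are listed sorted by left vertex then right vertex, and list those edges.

Lex-smallest maximum matching: {(0,6), (3,2), (4,11), (5,17), (7,10), (8,16), (9,12), (13,19), (15,14), (20,1), (23,18)}

|M| = 11 (so the lex-smallest maximum matching has 11 edges)
process left vertices in ascending order; for each, take the smallest-labelled available neighbour that still permits 11 edges overall, or leave it unmatched if none does
lex-smallest matching: {0-6, 3-2, 4-11, 5-17, 7-10, 8-16, 9-12, 13-19, 15-14, 20-1, 23-18}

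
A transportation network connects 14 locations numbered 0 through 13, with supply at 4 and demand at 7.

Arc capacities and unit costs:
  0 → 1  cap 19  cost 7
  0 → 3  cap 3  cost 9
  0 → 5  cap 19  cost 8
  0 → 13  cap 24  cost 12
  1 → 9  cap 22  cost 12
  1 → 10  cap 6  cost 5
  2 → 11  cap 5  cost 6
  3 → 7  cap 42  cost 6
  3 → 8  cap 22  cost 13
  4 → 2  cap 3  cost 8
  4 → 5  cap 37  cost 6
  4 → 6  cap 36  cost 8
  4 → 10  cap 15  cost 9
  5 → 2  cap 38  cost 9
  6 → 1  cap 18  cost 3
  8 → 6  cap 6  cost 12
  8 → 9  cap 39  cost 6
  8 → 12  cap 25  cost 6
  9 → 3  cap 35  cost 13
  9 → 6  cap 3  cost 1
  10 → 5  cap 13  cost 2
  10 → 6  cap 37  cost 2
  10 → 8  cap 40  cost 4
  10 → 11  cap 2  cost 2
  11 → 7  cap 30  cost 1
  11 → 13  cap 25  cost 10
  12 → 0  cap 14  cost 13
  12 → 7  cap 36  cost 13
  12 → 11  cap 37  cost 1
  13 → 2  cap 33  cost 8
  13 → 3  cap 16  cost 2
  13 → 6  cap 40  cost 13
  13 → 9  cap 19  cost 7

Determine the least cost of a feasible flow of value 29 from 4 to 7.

shortest-cost path #1: 4→10→11→7 push 2 @ unit cost 12 (adds 24)
shortest-cost path #2: 4→2→11→7 push 3 @ unit cost 15 (adds 45)
shortest-cost path #3: 4→10→8→12→11→7 push 13 @ unit cost 21 (adds 273)
shortest-cost path #4: 4→5→2→11→7 push 2 @ unit cost 22 (adds 44)
shortest-cost path #5: 4→6→1→10→8→12→11→7 push 6 @ unit cost 28 (adds 168)
shortest-cost path #6: 4→6→1→9→3→7 push 3 @ unit cost 42 (adds 126)
total cost = 680

Minimum cost for 29 units: 680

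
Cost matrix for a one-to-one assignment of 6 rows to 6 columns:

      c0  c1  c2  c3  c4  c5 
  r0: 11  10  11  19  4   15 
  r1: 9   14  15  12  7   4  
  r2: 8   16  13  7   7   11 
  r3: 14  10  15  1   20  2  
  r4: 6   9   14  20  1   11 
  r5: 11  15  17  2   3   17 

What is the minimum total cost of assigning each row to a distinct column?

Minimum assignment cost: 36

one of 2 optimal assignments: row0→col2 (cost 11), row1→col5 (cost 4), row2→col0 (cost 8), row3→col1 (cost 10), row4→col4 (cost 1), row5→col3 (cost 2)
total = 11 + 4 + 8 + 10 + 1 + 2 = 36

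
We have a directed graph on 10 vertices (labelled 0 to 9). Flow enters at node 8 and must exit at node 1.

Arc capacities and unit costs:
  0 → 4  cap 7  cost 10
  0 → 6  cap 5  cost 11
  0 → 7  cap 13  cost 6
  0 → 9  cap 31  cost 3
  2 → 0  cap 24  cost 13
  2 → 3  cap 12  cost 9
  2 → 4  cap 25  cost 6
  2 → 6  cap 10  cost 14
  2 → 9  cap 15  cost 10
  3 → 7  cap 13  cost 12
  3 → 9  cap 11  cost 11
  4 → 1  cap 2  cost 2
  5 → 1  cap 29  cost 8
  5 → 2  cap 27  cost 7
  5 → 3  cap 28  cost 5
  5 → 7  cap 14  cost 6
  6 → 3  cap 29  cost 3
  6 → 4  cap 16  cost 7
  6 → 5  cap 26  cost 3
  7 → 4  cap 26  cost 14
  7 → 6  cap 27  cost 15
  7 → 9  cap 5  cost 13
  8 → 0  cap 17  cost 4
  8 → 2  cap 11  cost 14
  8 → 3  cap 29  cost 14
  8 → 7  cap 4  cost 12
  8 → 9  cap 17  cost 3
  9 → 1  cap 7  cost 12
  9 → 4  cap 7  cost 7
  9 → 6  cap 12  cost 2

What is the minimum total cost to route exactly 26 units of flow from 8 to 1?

shortest-cost path #1: 8→9→4→1 push 2 @ unit cost 12 (adds 24)
shortest-cost path #2: 8→9→1 push 7 @ unit cost 15 (adds 105)
shortest-cost path #3: 8→9→6→5→1 push 8 @ unit cost 16 (adds 128)
shortest-cost path #4: 8→0→9→6→5→1 push 4 @ unit cost 20 (adds 80)
shortest-cost path #5: 8→0→6→5→1 push 5 @ unit cost 26 (adds 130)
total cost = 467

Minimum cost for 26 units: 467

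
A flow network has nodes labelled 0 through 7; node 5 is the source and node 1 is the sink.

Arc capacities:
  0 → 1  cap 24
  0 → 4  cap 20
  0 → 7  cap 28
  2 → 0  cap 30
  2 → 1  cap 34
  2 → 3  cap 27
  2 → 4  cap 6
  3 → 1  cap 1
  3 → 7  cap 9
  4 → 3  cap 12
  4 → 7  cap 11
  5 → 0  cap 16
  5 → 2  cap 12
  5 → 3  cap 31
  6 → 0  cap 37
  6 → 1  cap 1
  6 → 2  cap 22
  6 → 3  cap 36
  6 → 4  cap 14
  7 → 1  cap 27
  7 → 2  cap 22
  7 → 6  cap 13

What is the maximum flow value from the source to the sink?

Maximum flow value: 38

augment #1: 5→0→1 bottleneck 16, total now 16
augment #2: 5→2→1 bottleneck 12, total now 28
augment #3: 5→3→1 bottleneck 1, total now 29
augment #4: 5→3→7→1 bottleneck 9, total now 38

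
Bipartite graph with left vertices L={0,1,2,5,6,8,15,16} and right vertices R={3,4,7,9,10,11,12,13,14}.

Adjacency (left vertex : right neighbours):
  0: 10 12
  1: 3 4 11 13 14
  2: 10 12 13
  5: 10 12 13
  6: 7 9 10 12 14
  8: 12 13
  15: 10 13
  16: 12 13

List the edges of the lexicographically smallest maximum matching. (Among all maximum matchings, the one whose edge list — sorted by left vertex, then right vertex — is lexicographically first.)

Lex-smallest maximum matching: {(0,10), (1,3), (2,12), (5,13), (6,7)}

|M| = 5 (so the lex-smallest maximum matching has 5 edges)
process left vertices in ascending order; for each, take the smallest-labelled available neighbour that still permits 5 edges overall, or leave it unmatched if none does
lex-smallest matching: {0-10, 1-3, 2-12, 5-13, 6-7}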